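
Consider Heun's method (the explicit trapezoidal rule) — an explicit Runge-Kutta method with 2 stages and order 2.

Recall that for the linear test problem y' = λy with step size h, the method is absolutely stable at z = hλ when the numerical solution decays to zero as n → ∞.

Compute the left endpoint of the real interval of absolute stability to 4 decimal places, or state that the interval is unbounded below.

z* = -2.0000.

With y'=λy (z=hλ):
  order 2, 2-stage ⇒ R(z)=1+z+z^2/2
  (e.g. R(-0.85)=0.51125, |R|=0.51125)

Solve |R(x)|<1 on ℝ⁻.
x=-0.85: |R|=0.5112
|R(-2.37)|=1.4385 |R(-1.36)|=0.5648 |R(-1.25)|=0.5312
Bisect:
  x_lo=-2.8230 |R|=2.1616  x_hi=-0.0884 |R|=0.9155
  mid=-1.45568 |R|=0.60382 →hi
  mid=-2.13934 |R|=1.14904 →lo
  mid=-1.79751 |R|=0.81801 →hi
  mid=-1.96842 |R|=0.96892 →hi
  mid=-2.05388 |R|=1.05533 →lo
  mid=-2.01115 |R|=1.01121 →lo
  mid=-1.98979 |R|=0.98984 →hi
  mid=-2.00047 |R|=1.00047 →lo
  mid=-1.99513 |R|=0.99514 →hi
  ...
  [-2.00013,-1.99997] ⇒ x*=-2.0000
Stable set (-2.0000, 0).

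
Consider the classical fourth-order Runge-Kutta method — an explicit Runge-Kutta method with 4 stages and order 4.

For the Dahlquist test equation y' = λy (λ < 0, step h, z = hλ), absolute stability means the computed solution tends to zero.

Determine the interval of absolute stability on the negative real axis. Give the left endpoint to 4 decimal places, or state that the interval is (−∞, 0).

On y'=λy, z=hλ:
  order 4, 4-stage ⇒ R(z)=1+z+z^2/2+z^3/6+z^4/24
  (e.g. R(-1.75)=0.27881, |R|=0.27881)

Need |R(x)|<1, x<0.
x=-1.75: |R|=0.2788
|R(-2.4)|=0.5584 |R(-2.18)|=0.4105 |R(-1.89)|=0.3025
Bisect:
  x_lo=-3.2207 |R|=1.8810  x_hi=-0.3028 |R|=0.7388
  mid=-1.76174 |R|=0.28018 →hi
  mid=-2.49122 |R|=0.63990 →hi
  mid=-2.85596 |R|=1.11187 →lo
  mid=-2.67359 |R|=0.84424 →hi
  mid=-2.76477 |R|=0.96950 →hi
  mid=-2.81036 |R|=1.03846 →lo
  mid=-2.78757 |R|=1.00344 →lo
  ...
  [-2.78543,-2.78525] ⇒ x*=-2.7853
So |R|<1 on (-2.7853, 0).

(-2.7853, 0).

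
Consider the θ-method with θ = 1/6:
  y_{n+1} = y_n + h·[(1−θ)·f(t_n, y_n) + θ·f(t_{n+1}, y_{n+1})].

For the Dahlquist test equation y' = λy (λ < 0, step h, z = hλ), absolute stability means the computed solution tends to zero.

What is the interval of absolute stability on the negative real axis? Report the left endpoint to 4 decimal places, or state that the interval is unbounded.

Test eqn y'=λy, z=hλ:
  y_{n+1} = y_n + z·[5/6·y_n + 1/6·y_{n+1}] ⇒ (1 − 1/6z)y_{n+1} = (1 + 5/6z)y_n
  so R(z) = (1 + 5/6z)/(1 − 1/6z).

Boundary: |R(x)|=1, x<0.
x=-0.66: |R|=0.4054
R=−1: 1+5/6x = −1+1/6x ⇒ -2/3x=2 ⇒ x=2/(-2/3)=-3.0000
Confirm numerically:
  x=-2.775: |R|=0.89744 <1
  x=-2.303: |R|=0.66422 <1
  x=-1.830: |R|=0.40230 <1
  x=-1.572: |R|=0.24564 <1
  x=-3.565: |R|=1.23628 >1
  x=-3.317: |R|=1.13610 >1
So |R|<1 on (-3.0000, 0).

z∈(-3.0000,0).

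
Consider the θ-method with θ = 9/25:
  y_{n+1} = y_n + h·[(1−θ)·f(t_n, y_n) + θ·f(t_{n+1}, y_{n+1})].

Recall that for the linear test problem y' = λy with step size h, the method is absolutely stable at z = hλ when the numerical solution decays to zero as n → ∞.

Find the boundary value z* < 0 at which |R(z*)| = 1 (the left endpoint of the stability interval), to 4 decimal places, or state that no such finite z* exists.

z* = -7.1429.

Test eqn y'=λy, z=hλ:
  y_{n+1} = y_n + z·[16/25·y_n + 9/25·y_{n+1}] ⇒ (1 − 9/25z)y_{n+1} = (1 + 16/25z)y_n
  so R(z) = (1 + 16/25z)/(1 − 9/25z).

Find x<0 with |R(x)|<1.
x=-0.46: |R|=0.6054
R=−1: 1+16/25x = −1+9/25x ⇒ -7/25x=2 ⇒ x=2/(-7/25)=-7.1429
Confirm numerically:
  x=-6.290: |R|=0.92685 <1
  x=-3.877: |R|=0.61830 <1
  x=-2.872: |R|=0.41205 <1
  x=-7.711: |R|=1.04213 >1
  x=-7.521: |R|=1.02856 >1
Stable set (-7.1429, 0).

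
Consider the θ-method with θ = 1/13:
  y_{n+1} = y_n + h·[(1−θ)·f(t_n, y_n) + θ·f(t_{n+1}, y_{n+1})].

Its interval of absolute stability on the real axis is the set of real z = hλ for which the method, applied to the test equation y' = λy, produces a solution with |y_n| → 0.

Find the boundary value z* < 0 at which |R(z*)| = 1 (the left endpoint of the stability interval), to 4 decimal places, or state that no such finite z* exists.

z* = -2.3636.

Test eqn y'=λy, z=hλ:
  y_{n+1} = y_n + z·[12/13·y_n + 1/13·y_{n+1}] ⇒ (1 − 1/13z)y_{n+1} = (1 + 12/13z)y_n
  Hence R(z) = (1 + 12/13z)/(1 − 1/13z).

Boundary: |R(x)|=1, x<0.
x=-1.13: |R|=0.0396
R=−1: 1+12/13x = −1+1/13x ⇒ -11/13x=2 ⇒ x=2/(-11/13)=-2.3636
Confirm numerically:
  x=-1.934: |R|=0.68354 <1
  x=-1.891: |R|=0.65086 <1
  x=-1.782: |R|=0.56718 <1
  x=-1.676: |R|=0.48460 <1
  x=-2.635: |R|=1.19092 >1
  x=-2.444: |R|=1.05724 >1
  x=-2.418: |R|=1.03879 >1
So |R|<1 on (-2.3636, 0).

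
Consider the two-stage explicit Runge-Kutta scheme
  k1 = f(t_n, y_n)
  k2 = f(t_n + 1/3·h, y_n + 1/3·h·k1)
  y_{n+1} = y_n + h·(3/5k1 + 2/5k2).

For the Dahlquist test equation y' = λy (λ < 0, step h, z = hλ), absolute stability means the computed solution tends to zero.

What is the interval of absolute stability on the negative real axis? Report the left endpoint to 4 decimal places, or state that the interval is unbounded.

Test eqn y'=λy, z=hλ:
  k1=λy_n ⇒ h·k1=z·y_n;  k2=λ(1+1/3z)y_n ⇒ h·k2=z(1+1/3z)y_n
  y_{n+1}/y_n = 1 + 3/5z + 2/5z(1+1/3z) = 1 + z + 2/15z²
  so R(z) = 1 + z + 2/15z².

Need |R(x)|<1, x<0.
x=-1.36: |R|=0.1134
R=1: x+2/15x²=0 ⇒ x=−15/2=-7.5000; min R=1−1/(4·2/15)=-0.8750>−1
Confirm numerically:
  x=-6.571: |R|=0.18607 <1
  x=-6.418: |R|=0.07410 <1
  x=-6.347: |R|=0.02425 <1
  x=-7.690: |R|=1.19481 >1
  x=-7.629: |R|=1.13122 >1
Interval (-7.5000, 0).

z∈(-7.5000,0).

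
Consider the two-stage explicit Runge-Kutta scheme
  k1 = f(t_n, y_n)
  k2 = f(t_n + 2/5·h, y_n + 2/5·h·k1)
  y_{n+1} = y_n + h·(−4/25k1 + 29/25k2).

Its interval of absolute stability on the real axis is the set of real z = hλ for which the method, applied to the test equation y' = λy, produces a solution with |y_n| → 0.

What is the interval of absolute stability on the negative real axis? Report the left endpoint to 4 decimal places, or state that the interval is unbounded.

(-2.1552, 0).

Set f=λy, z=hλ:
  k1=λy_n ⇒ h·k1=z·y_n;  k2=λ(1+2/5z)y_n ⇒ h·k2=z(1+2/5z)y_n
  y_{n+1}/y_n = 1 − 4/25z + 29/25z(1+2/5z) = 1 + z + 58/125z²
  R(z) = 1 + z + 58/125z².

Need |R(x)|<1, x<0.
x=-1.18: |R|=0.4661
R=1: x+58/125x²=0 ⇒ x=−125/58=-2.1552; min R=1−1/(4·58/125)=0.4612>−1
Confirm numerically:
  x=-1.765: |R|=0.68046 <1
  x=-1.350: |R|=0.49564 <1
  x=-0.874: |R|=0.48044 <1
  x=-2.665: |R|=1.63043 >1
  x=-2.559: |R|=1.47950 >1
  x=-2.369: |R|=1.23504 >1
Stable set (-2.1552, 0).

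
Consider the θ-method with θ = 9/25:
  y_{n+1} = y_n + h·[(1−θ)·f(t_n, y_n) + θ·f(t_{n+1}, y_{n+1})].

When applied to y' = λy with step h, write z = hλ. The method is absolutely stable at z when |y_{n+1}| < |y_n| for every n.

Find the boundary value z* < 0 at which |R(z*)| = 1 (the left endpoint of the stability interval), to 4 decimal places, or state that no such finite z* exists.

With y'=λy (z=hλ):
  y_{n+1} = y_n + z·[16/25·y_n + 9/25·y_{n+1}] ⇒ (1 − 9/25z)y_{n+1} = (1 + 16/25z)y_n
  Hence R(z) = (1 + 16/25z)/(1 − 9/25z).

Solve |R(x)|<1 on ℝ⁻.
x=-1.07: |R|=0.2275
R=−1: 1+16/25x = −1+9/25x ⇒ -7/25x=2 ⇒ x=2/(-7/25)=-7.1429
Confirm numerically:
  x=-6.785: |R|=0.97089 <1
  x=-6.013: |R|=0.90003 <1
  x=-4.965: |R|=0.78123 <1
  x=-3.175: |R|=0.48157 <1
  x=-7.726: |R|=1.04318 >1
  x=-7.651: |R|=1.03790 >1
  x=-7.391: |R|=1.01898 >1
So |R|<1 on (-7.1429, 0).

left endpoint -7.1429.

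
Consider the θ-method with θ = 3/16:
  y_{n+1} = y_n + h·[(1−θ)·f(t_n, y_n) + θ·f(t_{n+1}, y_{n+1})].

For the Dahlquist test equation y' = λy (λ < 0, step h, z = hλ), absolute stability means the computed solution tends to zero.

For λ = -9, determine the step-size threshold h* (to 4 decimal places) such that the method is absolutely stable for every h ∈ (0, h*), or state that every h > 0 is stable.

(-3.2000,0); λ=-9 ⇒ h* = (16/5)/9 = 0.3556.

With y'=λy (z=hλ):
  y_{n+1} = y_n + z·[13/16·y_n + 3/16·y_{n+1}] ⇒ (1 − 3/16z)y_{n+1} = (1 + 13/16z)y_n
  R(z) = (1 + 13/16z)/(1 − 3/16z).

Boundary: |R(x)|=1, x<0.
x=-0.49: |R|=0.5512
R=−1: 1+13/16x = −1+3/16x ⇒ -5/8x=2 ⇒ x=2/(-5/8)=-3.2000
Confirm numerically:
  x=-2.549: |R|=0.72470 <1
  x=-2.485: |R|=0.69516 <1
  x=-1.878: |R|=0.38892 <1
  x=-3.663: |R|=1.17155 >1
  x=-3.602: |R|=1.14997 >1
  x=-3.475: |R|=1.10407 >1
So |R|<1 on (-3.2000, 0).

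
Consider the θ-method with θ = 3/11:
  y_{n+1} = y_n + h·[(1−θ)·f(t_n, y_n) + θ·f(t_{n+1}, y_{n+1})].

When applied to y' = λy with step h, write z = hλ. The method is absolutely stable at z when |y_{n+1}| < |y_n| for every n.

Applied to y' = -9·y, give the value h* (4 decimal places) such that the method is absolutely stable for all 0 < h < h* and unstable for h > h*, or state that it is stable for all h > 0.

(-4.4000,0); λ=-9 ⇒ h* = (22/5)/9 = 0.4889.

With y'=λy (z=hλ):
  y_{n+1} = y_n + z·[8/11·y_n + 3/11·y_{n+1}] ⇒ (1 − 3/11z)y_{n+1} = (1 + 8/11z)y_n
  ⇒ R(z) = (1 + 8/11z)/(1 − 3/11z).

Need |R(x)|<1, x<0.
x=-1.71: |R|=0.1662
R=−1: 1+8/11x = −1+3/11x ⇒ -5/11x=2 ⇒ x=2/(-5/11)=-4.4000
Confirm numerically:
  x=-4.101: |R|=0.93585 <1
  x=-3.182: |R|=0.70359 <1
  x=-2.905: |R|=0.62085 <1
  x=-4.698: |R|=1.05938 >1
  x=-4.667: |R|=1.05340 >1
So |R|<1 on (-4.4000, 0).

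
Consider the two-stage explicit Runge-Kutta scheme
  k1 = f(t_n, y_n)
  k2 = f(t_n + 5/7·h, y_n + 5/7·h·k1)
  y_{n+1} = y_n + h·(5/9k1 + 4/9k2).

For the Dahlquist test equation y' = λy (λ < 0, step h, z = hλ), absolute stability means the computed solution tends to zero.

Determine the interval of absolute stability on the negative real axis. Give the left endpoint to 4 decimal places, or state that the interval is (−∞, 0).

z∈(-3.1500,0).

Set f=λy, z=hλ:
  k1=λy_n ⇒ h·k1=z·y_n;  k2=λ(1+5/7z)y_n ⇒ h·k2=z(1+5/7z)y_n
  y_{n+1}/y_n = 1 + 5/9z + 4/9z(1+5/7z) = 1 + z + 20/63z²
  R(z) = 1 + z + 20/63z².

Need |R(x)|<1, x<0.
x=-0.38: |R|=0.6658
R=1: x+20/63x²=0 ⇒ x=−63/20=-3.1500; min R=1−1/(4·20/63)=0.2125>−1
Confirm numerically:
  x=-3.048: |R|=0.90130 <1
  x=-2.903: |R|=0.77237 <1
  x=-1.823: |R|=0.23203 <1
  x=-1.754: |R|=0.22267 <1
  x=-3.231: |R|=1.08308 >1
  x=-3.202: |R|=1.05286 >1
Stable set (-3.1500, 0).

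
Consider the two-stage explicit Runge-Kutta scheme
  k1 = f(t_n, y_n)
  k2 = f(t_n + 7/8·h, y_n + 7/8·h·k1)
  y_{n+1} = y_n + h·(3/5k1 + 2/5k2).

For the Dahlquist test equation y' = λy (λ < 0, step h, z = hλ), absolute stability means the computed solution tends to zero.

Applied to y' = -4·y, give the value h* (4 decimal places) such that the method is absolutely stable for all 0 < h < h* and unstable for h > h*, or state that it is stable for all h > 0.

Set f=λy, z=hλ:
  k1=λy_n ⇒ h·k1=z·y_n;  k2=λ(1+7/8z)y_n ⇒ h·k2=z(1+7/8z)y_n
  y_{n+1}/y_n = 1 + 3/5z + 2/5z(1+7/8z) = 1 + z + 7/20z²
  so R(z) = 1 + z + 7/20z².

Solve |R(x)|<1 on ℝ⁻.
x=-0.55: |R|=0.5559
R=1: x+7/20x²=0 ⇒ x=−20/7=-2.8571; min R=1−1/(4·7/20)=0.2857>−1
Confirm numerically:
  x=-2.820: |R|=0.96334 <1
  x=-2.106: |R|=0.44633 <1
  x=-1.899: |R|=0.36317 <1
  x=-3.240: |R|=1.43416 >1
  x=-3.098: |R|=1.26116 >1
Interval (-2.8571, 0).

(-2.8571,0); λ=-4 ⇒ h* = (20/7)/4 = 0.7143.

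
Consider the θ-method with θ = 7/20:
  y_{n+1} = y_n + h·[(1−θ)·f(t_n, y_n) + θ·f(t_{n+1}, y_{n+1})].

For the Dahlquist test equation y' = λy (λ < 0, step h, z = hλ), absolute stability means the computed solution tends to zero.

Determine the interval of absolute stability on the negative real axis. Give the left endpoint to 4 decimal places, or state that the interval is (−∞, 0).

(-6.6667, 0).

With y'=λy (z=hλ):
  y_{n+1} = y_n + z·[13/20·y_n + 7/20·y_{n+1}] ⇒ (1 − 7/20z)y_{n+1} = (1 + 13/20z)y_n
  R(z) = (1 + 13/20z)/(1 − 7/20z).

Need |R(x)|<1, x<0.
x=-0.38: |R|=0.6646
R=−1: 1+13/20x = −1+7/20x ⇒ -3/10x=2 ⇒ x=2/(-3/10)=-6.6667
Confirm numerically:
  x=-6.168: |R|=0.95264 <1
  x=-4.598: |R|=0.76216 <1
  x=-4.121: |R|=0.68731 <1
  x=-7.062: |R|=1.03416 >1
  x=-6.845: |R|=1.01575 >1
So |R|<1 on (-6.6667, 0).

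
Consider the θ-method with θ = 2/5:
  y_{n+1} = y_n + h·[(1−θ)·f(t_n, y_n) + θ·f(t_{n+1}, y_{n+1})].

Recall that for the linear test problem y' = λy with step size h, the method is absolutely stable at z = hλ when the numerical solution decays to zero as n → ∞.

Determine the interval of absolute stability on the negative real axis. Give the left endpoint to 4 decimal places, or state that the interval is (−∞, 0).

Test eqn y'=λy, z=hλ:
  y_{n+1} = y_n + z·[3/5·y_n + 2/5·y_{n+1}] ⇒ (1 − 2/5z)y_{n+1} = (1 + 3/5z)y_n
  Hence R(z) = (1 + 3/5z)/(1 − 2/5z).

Need |R(x)|<1, x<0.
x=-0.71: |R|=0.4470
R=−1: 1+3/5x = −1+2/5x ⇒ -1/5x=2 ⇒ x=2/(-1/5)=-10.0000
Confirm numerically:
  x=-9.689: |R|=0.98724 <1
  x=-8.929: |R|=0.95315 <1
  x=-8.700: |R|=0.94196 <1
  x=-10.401: |R|=1.01554 >1
  x=-10.243: |R|=1.00953 >1
  x=-10.076: |R|=1.00302 >1
So |R|<1 on (-10.0000, 0).

(-10.0000, 0).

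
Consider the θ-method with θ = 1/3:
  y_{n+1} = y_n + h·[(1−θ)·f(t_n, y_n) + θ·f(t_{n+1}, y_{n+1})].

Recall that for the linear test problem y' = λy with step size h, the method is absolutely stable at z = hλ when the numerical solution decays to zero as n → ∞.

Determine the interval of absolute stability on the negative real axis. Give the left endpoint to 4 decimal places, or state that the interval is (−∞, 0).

Set f=λy, z=hλ:
  y_{n+1} = y_n + z·[2/3·y_n + 1/3·y_{n+1}] ⇒ (1 − 1/3z)y_{n+1} = (1 + 2/3z)y_n
  so R(z) = (1 + 2/3z)/(1 − 1/3z).

Find x<0 with |R(x)|<1.
x=-1.32: |R|=0.0833
R=−1: 1+2/3x = −1+1/3x ⇒ -1/3x=2 ⇒ x=2/(-1/3)=-6.0000
Confirm numerically:
  x=-4.798: |R|=0.84586 <1
  x=-4.720: |R|=0.83420 <1
  x=-3.681: |R|=0.65290 <1
  x=-6.318: |R|=1.03413 >1
  x=-6.305: |R|=1.03278 >1
  x=-6.160: |R|=1.01747 >1
Interval (-6.0000, 0).

z∈(-6.0000,0).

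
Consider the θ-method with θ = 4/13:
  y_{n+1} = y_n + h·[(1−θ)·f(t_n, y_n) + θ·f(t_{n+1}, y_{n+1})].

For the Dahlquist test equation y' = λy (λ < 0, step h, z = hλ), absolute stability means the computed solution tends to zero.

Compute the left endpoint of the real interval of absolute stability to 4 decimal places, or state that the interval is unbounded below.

z* = -5.2000.

On y'=λy, z=hλ:
  y_{n+1} = y_n + z·[9/13·y_n + 4/13·y_{n+1}] ⇒ (1 − 4/13z)y_{n+1} = (1 + 9/13z)y_n
  Hence R(z) = (1 + 9/13z)/(1 − 4/13z).

Boundary: |R(x)|=1, x<0.
x=-1.62: |R|=0.0811
R=−1: 1+9/13x = −1+4/13x ⇒ -5/13x=2 ⇒ x=2/(-5/13)=-5.2000
Confirm numerically:
  x=-4.616: |R|=0.90720 <1
  x=-4.474: |R|=0.88251 <1
  x=-2.872: |R|=0.52467 <1
  x=-5.696: |R|=1.06930 >1
  x=-5.433: |R|=1.03354 >1
Stable set (-5.2000, 0).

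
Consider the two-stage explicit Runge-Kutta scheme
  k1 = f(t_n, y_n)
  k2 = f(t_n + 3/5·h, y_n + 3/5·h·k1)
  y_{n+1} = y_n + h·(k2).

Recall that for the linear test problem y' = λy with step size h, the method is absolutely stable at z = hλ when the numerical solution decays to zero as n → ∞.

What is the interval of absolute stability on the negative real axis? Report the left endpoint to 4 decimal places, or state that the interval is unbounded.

z∈(-1.6667,0).

With y'=λy (z=hλ):
  k1=λy_n ⇒ h·k1=z·y_n;  k2=λ(1+3/5z)y_n ⇒ h·k2=z(1+3/5z)y_n
  y_{n+1}/y_n = 1 + z(1+3/5z) = 1 + z + 3/5z²
  Hence R(z) = 1 + z + 3/5z².

Find x<0 with |R(x)|<1.
x=-1.35: |R|=0.7435
R=1: x+3/5x²=0 ⇒ x=−5/3=-1.6667; min R=1−1/(4·3/5)=0.5833>−1
Confirm numerically:
  x=-1.629: |R|=0.96318 <1
  x=-1.414: |R|=0.78564 <1
  x=-0.768: |R|=0.58589 <1
  x=-2.172: |R|=1.65855 >1
  x=-2.169: |R|=1.65374 >1
  x=-1.903: |R|=1.26985 >1
So |R|<1 on (-1.6667, 0).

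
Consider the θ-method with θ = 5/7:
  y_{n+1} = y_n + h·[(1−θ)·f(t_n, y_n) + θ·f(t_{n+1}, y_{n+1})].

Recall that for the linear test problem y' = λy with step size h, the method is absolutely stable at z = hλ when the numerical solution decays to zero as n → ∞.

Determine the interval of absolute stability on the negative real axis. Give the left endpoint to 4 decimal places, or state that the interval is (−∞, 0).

(−∞, 0) — no finite endpoint.

Test eqn y'=λy, z=hλ:
  y_{n+1} = y_n + z·[2/7·y_n + 5/7·y_{n+1}] ⇒ (1 − 5/7z)y_{n+1} = (1 + 2/7z)y_n
  Hence R(z) = (1 + 2/7z)/(1 − 5/7z).

Boundary: |R(x)|=1, x<0.
x=-0.32: |R|=0.7395
x=-2: |R|=0.1765
x=-10: |R|=0.2281
x=-100: |R|=0.3807
θ=5/7≥1/2 ⇒ |1+2/7x|<|1−5/7x| ∀x<0 ⇒ interval (−∞,0).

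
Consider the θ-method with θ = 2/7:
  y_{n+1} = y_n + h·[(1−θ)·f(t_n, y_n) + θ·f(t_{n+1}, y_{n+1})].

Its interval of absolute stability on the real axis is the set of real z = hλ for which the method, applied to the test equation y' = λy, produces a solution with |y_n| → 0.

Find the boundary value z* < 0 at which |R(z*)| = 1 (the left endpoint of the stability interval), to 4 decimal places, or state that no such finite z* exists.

left endpoint -4.6667.

With y'=λy (z=hλ):
  y_{n+1} = y_n + z·[5/7·y_n + 2/7·y_{n+1}] ⇒ (1 − 2/7z)y_{n+1} = (1 + 5/7z)y_n
  ⇒ R(z) = (1 + 5/7z)/(1 − 2/7z).

Need |R(x)|<1, x<0.
x=-1.66: |R|=0.1260
R=−1: 1+5/7x = −1+2/7x ⇒ -3/7x=2 ⇒ x=2/(-3/7)=-4.6667
Confirm numerically:
  x=-3.608: |R|=0.77659 <1
  x=-3.372: |R|=0.71740 <1
  x=-2.788: |R|=0.55184 <1
  x=-2.058: |R|=0.29597 <1
  x=-5.134: |R|=1.08119 >1
  x=-4.897: |R|=1.04115 >1
  x=-4.828: |R|=1.02906 >1
So |R|<1 on (-4.6667, 0).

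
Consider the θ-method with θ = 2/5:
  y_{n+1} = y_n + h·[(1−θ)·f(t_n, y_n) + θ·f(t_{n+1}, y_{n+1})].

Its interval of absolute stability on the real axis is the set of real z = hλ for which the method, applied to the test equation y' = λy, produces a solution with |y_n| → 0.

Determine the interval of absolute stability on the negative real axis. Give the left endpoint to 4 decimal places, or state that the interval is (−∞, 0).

Set f=λy, z=hλ:
  y_{n+1} = y_n + z·[3/5·y_n + 2/5·y_{n+1}] ⇒ (1 − 2/5z)y_{n+1} = (1 + 3/5z)y_n
  so R(z) = (1 + 3/5z)/(1 − 2/5z).

Need |R(x)|<1, x<0.
x=-1.3: |R|=0.1447
R=−1: 1+3/5x = −1+2/5x ⇒ -1/5x=2 ⇒ x=2/(-1/5)=-10.0000
Confirm numerically:
  x=-9.819: |R|=0.99265 <1
  x=-7.031: |R|=0.84425 <1
  x=-6.826: |R|=0.82983 <1
  x=-4.914: |R|=0.65700 <1
  x=-10.566: |R|=1.02166 >1
  x=-10.253: |R|=1.00992 >1
Interval (-10.0000, 0).

(-10.0000, 0).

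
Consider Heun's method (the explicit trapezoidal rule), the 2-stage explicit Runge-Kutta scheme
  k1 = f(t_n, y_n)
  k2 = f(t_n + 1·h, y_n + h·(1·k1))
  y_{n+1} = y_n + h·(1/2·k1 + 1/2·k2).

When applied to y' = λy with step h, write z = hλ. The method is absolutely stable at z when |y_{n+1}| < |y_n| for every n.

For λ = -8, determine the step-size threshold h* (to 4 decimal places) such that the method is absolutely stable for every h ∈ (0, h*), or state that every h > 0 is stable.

Set f=λy, z=hλ:
  order 2, 2-stage ⇒ R(z)=1+z+z^2/2
  (e.g. R(-0.83)=0.51445, |R|=0.51445)

Need |R(x)|<1, x<0.
x=-0.83: |R|=0.5145
|R(-2.13)|=1.1384 |R(-1.4)|=0.5800 |R(-0.73)|=0.5364
Bisect:
  x_lo=-2.6814 |R|=1.9135  x_hi=-0.1565 |R|=0.8557
  mid=-1.41895 |R|=0.58776 →hi
  mid=-2.05016 |R|=1.05142 →lo
  mid=-1.73455 |R|=0.76979 →hi
  mid=-1.89236 |R|=0.89815 →hi
  mid=-1.97126 |R|=0.97167 →hi
  mid=-2.01071 |R|=1.01077 →lo
  mid=-1.99098 |R|=0.99103 →hi
  mid=-2.00085 |R|=1.00085 →lo
  mid=-1.99592 |R|=0.99592 →hi
  mid=-1.99838 |R|=0.99838 →hi
  ...
  [-2.00008,-1.99992] ⇒ x*=-2.0000
Stable set (-2.0000, 0).

(-2.0000,0); λ=-8 ⇒ h* = 0.2500.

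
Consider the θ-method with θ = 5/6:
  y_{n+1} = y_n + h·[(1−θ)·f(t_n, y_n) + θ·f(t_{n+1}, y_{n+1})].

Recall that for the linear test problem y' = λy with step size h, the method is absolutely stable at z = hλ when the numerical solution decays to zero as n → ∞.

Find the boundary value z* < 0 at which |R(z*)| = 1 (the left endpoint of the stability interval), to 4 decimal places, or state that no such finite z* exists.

With y'=λy (z=hλ):
  y_{n+1} = y_n + z·[1/6·y_n + 5/6·y_{n+1}] ⇒ (1 − 5/6z)y_{n+1} = (1 + 1/6z)y_n
  Hence R(z) = (1 + 1/6z)/(1 − 5/6z).

Find x<0 with |R(x)|<1.
x=-1.78: |R|=0.2832
x=-2: |R|=0.2500
x=-10: |R|=0.0714
x=-100: |R|=0.1858
θ=5/6≥1/2 ⇒ |1+1/6x|<|1−5/6x| ∀x<0 ⇒ stable on all of ℝ⁻.

unbounded; (−∞, 0).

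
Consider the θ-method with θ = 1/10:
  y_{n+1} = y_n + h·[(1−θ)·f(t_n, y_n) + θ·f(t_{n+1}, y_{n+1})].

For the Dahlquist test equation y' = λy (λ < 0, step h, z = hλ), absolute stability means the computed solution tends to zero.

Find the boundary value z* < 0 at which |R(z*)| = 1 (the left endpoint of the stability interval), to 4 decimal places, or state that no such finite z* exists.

z* = -2.5000.

Test eqn y'=λy, z=hλ:
  y_{n+1} = y_n + z·[9/10·y_n + 1/10·y_{n+1}] ⇒ (1 − 1/10z)y_{n+1} = (1 + 9/10z)y_n
  so R(z) = (1 + 9/10z)/(1 − 1/10z).

Boundary: |R(x)|=1, x<0.
x=-0.75: |R|=0.3023
R=−1: 1+9/10x = −1+1/10x ⇒ -4/5x=2 ⇒ x=2/(-4/5)=-2.5000
Confirm numerically:
  x=-1.962: |R|=0.64019 <1
  x=-1.641: |R|=0.40967 <1
  x=-1.113: |R|=0.00153 <1
  x=-3.050: |R|=1.33716 >1
  x=-2.806: |R|=1.19116 >1
So |R|<1 on (-2.5000, 0).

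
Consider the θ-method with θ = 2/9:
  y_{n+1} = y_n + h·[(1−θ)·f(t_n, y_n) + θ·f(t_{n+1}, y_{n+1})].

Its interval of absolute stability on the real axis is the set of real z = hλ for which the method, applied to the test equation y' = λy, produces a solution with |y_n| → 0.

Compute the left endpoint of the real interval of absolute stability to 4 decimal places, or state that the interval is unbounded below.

Set f=λy, z=hλ:
  y_{n+1} = y_n + z·[7/9·y_n + 2/9·y_{n+1}] ⇒ (1 − 2/9z)y_{n+1} = (1 + 7/9z)y_n
  so R(z) = (1 + 7/9z)/(1 − 2/9z).

Solve |R(x)|<1 on ℝ⁻.
x=-1.22: |R|=0.0402
R=−1: 1+7/9x = −1+2/9x ⇒ -5/9x=2 ⇒ x=2/(-5/9)=-3.6000
Confirm numerically:
  x=-2.771: |R|=0.71496 <1
  x=-2.194: |R|=0.47490 <1
  x=-1.826: |R|=0.29893 <1
  x=-1.621: |R|=0.19172 <1
  x=-4.020: |R|=1.12324 >1
  x=-3.937: |R|=1.09986 >1
  x=-3.823: |R|=1.06698 >1
So |R|<1 on (-3.6000, 0).

z* = -3.6000.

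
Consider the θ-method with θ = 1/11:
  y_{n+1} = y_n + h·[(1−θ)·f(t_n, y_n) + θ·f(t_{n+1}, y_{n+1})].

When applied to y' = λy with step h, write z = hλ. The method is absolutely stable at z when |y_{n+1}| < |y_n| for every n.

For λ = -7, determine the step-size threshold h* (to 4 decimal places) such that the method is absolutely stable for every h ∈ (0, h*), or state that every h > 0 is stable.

(-2.4444,0); λ=-7 ⇒ h* = (22/9)/7 = 0.3492.

Test eqn y'=λy, z=hλ:
  y_{n+1} = y_n + z·[10/11·y_n + 1/11·y_{n+1}] ⇒ (1 − 1/11z)y_{n+1} = (1 + 10/11z)y_n
  ⇒ R(z) = (1 + 10/11z)/(1 − 1/11z).

Boundary: |R(x)|=1, x<0.
x=-1.52: |R|=0.3355
R=−1: 1+10/11x = −1+1/11x ⇒ -9/11x=2 ⇒ x=2/(-9/11)=-2.4444
Confirm numerically:
  x=-2.324: |R|=0.91864 <1
  x=-1.625: |R|=0.41584 <1
  x=-1.543: |R|=0.35319 <1
  x=-2.781: |R|=1.21980 >1
  x=-2.596: |R|=1.10032 >1
Interval (-2.4444, 0).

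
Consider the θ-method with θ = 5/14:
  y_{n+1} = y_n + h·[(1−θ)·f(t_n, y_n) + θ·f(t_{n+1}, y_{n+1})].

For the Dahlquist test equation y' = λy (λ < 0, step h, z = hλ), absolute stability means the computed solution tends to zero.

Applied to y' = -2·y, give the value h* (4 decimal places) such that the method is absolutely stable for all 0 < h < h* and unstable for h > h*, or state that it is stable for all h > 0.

(-7.0000,0); λ=-2 ⇒ h* = (7)/2 = 3.5000.

On y'=λy, z=hλ:
  y_{n+1} = y_n + z·[9/14·y_n + 5/14·y_{n+1}] ⇒ (1 − 5/14z)y_{n+1} = (1 + 9/14z)y_n
  Hence R(z) = (1 + 9/14z)/(1 − 5/14z).

Find x<0 with |R(x)|<1.
x=-0.47: |R|=0.5976
R=−1: 1+9/14x = −1+5/14x ⇒ -2/7x=2 ⇒ x=2/(-2/7)=-7.0000
Confirm numerically:
  x=-5.930: |R|=0.90195 <1
  x=-4.775: |R|=0.76502 <1
  x=-3.318: |R|=0.51854 <1
  x=-7.564: |R|=1.04354 >1
  x=-7.081: |R|=1.00656 >1
Stable set (-7.0000, 0).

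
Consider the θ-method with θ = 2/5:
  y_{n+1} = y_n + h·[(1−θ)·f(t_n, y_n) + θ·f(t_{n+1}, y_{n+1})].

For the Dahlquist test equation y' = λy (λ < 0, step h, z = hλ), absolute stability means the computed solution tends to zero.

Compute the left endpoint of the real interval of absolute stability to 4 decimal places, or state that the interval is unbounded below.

Set f=λy, z=hλ:
  y_{n+1} = y_n + z·[3/5·y_n + 2/5·y_{n+1}] ⇒ (1 − 2/5z)y_{n+1} = (1 + 3/5z)y_n
  Hence R(z) = (1 + 3/5z)/(1 − 2/5z).

Boundary: |R(x)|=1, x<0.
x=-0.84: |R|=0.3713
R=−1: 1+3/5x = −1+2/5x ⇒ -1/5x=2 ⇒ x=2/(-1/5)=-10.0000
Confirm numerically:
  x=-7.482: |R|=0.87387 <1
  x=-6.228: |R|=0.78391 <1
  x=-5.921: |R|=0.75781 <1
  x=-5.742: |R|=0.74169 <1
  x=-10.427: |R|=1.01652 >1
  x=-10.203: |R|=1.00799 >1
Interval (-10.0000, 0).

z* = -10.0000.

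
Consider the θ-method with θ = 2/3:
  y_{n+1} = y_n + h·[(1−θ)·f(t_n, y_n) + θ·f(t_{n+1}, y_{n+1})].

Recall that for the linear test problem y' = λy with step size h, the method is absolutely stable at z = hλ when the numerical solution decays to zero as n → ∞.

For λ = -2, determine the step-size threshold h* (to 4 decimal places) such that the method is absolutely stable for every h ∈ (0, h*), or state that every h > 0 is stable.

Set f=λy, z=hλ:
  y_{n+1} = y_n + z·[1/3·y_n + 2/3·y_{n+1}] ⇒ (1 − 2/3z)y_{n+1} = (1 + 1/3z)y_n
  Hence R(z) = (1 + 1/3z)/(1 − 2/3z).

Find x<0 with |R(x)|<1.
x=-1.6: |R|=0.2258
x=-2: |R|=0.1429
x=-10: |R|=0.3043
x=-100: |R|=0.4778
θ=2/3≥1/2 ⇒ |1+1/3x|<|1−2/3x| ∀x<0 ⇒ unbounded interval.

interval (−∞, 0). Any h>0 works for λ=-2.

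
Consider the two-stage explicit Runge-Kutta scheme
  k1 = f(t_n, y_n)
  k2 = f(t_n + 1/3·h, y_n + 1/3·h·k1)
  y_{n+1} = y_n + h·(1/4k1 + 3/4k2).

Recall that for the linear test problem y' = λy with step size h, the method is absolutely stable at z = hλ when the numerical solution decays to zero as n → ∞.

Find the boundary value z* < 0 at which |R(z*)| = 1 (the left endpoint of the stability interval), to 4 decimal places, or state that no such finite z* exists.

left endpoint -4.0000.

Test eqn y'=λy, z=hλ:
  k1=λy_n ⇒ h·k1=z·y_n;  k2=λ(1+1/3z)y_n ⇒ h·k2=z(1+1/3z)y_n
  y_{n+1}/y_n = 1 + 1/4z + 3/4z(1+1/3z) = 1 + z + 1/4z²
  R(z) = 1 + z + 1/4z².

Solve |R(x)|<1 on ℝ⁻.
x=-1.21: |R|=0.1560
R=1: x+1/4x²=0 ⇒ x=−4=-4.0000; min R=1−1/(4·1/4)=0.0000>−1
Confirm numerically:
  x=-3.255: |R|=0.39376 <1
  x=-2.789: |R|=0.15563 <1
  x=-2.368: |R|=0.03386 <1
  x=-2.278: |R|=0.01932 <1
  x=-4.078: |R|=1.07952 >1
  x=-4.073: |R|=1.07433 >1
  x=-4.059: |R|=1.05987 >1
Stable set (-4.0000, 0).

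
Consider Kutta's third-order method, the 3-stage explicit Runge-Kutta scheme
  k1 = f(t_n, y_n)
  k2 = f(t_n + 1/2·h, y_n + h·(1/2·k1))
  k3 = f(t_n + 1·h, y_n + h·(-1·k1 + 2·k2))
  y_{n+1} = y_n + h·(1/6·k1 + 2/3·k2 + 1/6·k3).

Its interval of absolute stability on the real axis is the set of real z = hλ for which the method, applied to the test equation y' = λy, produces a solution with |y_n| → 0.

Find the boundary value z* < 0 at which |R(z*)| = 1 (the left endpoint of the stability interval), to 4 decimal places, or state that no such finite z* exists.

Set f=λy, z=hλ:
  order 3, 3-stage ⇒ R(z)=1+z+z^2/2+z^3/6
  (e.g. R(-1.04)=0.31332, |R|=0.31332)

Need |R(x)|<1, x<0.
x=-1.04: |R|=0.3133
|R(-2.78)|=1.4966 |R(-1.45)|=0.0931 |R(-1.35)|=0.1512
Bisect:
  x_lo=-2.8143 |R|=1.5692  x_hi=-0.1974 |R|=0.8208
  mid=-1.50584 |R|=0.05884 →hi
  mid=-2.16008 |R|=0.50691 →hi
  mid=-2.48720 |R|=0.95849 →hi
  mid=-2.65076 |R|=1.24177 →lo
  mid=-2.56898 |R|=1.09488 →lo
  mid=-2.52809 |R|=1.02540 →lo
  mid=-2.50764 |R|=0.99163 →hi
  mid=-2.51787 |R|=1.00844 →lo
  mid=-2.51275 |R|=1.00001 →lo
  mid=-2.51020 |R|=0.99582 →hi
  ...
  [-2.51275,-2.51259] ⇒ x*=-2.5127
Stable set (-2.5127, 0).

left endpoint -2.5127.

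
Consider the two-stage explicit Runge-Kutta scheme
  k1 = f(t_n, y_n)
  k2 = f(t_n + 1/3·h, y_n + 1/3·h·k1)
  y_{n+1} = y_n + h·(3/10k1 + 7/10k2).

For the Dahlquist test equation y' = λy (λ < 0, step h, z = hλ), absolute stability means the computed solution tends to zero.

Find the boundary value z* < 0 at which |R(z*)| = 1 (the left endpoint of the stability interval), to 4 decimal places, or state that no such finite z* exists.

On y'=λy, z=hλ:
  k1=λy_n ⇒ h·k1=z·y_n;  k2=λ(1+1/3z)y_n ⇒ h·k2=z(1+1/3z)y_n
  y_{n+1}/y_n = 1 + 3/10z + 7/10z(1+1/3z) = 1 + z + 7/30z²
  so R(z) = 1 + z + 7/30z².

Solve |R(x)|<1 on ℝ⁻.
x=-0.94: |R|=0.2662
R=1: x+7/30x²=0 ⇒ x=−30/7=-4.2857; min R=1−1/(4·7/30)=-0.0714>−1
Confirm numerically:
  x=-3.271: |R|=0.22554 <1
  x=-3.001: |R|=0.10040 <1
  x=-1.784: |R|=0.04138 <1
  x=-4.867: |R|=1.66013 >1
  x=-4.323: |R|=1.03761 >1
  x=-4.308: |R|=1.02240 >1
Stable set (-4.2857, 0).

z* = -4.2857.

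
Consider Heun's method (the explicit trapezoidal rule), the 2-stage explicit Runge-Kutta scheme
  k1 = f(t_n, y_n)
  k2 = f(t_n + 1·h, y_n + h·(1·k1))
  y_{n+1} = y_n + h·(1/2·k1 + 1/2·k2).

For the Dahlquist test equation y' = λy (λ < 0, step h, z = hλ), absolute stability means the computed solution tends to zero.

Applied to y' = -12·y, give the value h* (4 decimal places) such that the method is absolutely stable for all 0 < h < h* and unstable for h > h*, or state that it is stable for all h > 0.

With y'=λy (z=hλ):
  order 2, 2-stage ⇒ R(z)=1+z+z^2/2
  (e.g. R(-0.55)=0.60125, |R|=0.60125)

Boundary: |R(x)|=1, x<0.
x=-0.55: |R|=0.6013
|R(-1.26)|=0.5338 |R(-1.14)|=0.5098 |R(-1.01)|=0.5000
Bisect:
  x_lo=-2.5086 |R|=1.6379  x_hi=-0.1891 |R|=0.8287
  mid=-1.34886 |R|=0.56085 →hi
  mid=-1.92872 |R|=0.93126 →hi
  mid=-2.21865 |R|=1.24255 →lo
  mid=-2.07368 |R|=1.07640 →lo
  mid=-2.00120 |R|=1.00120 →lo
  mid=-1.96496 |R|=0.96557 →hi
  mid=-1.98308 |R|=0.98322 →hi
  mid=-1.99214 |R|=0.99217 →hi
  mid=-1.99667 |R|=0.99668 →hi
  mid=-1.99894 |R|=0.99894 →hi
  ...
  [-2.00007,-1.99993] ⇒ x*=-2.0000
Stable set (-2.0000, 0).

(-2.0000,0); λ=-12 ⇒ h* = 0.1667.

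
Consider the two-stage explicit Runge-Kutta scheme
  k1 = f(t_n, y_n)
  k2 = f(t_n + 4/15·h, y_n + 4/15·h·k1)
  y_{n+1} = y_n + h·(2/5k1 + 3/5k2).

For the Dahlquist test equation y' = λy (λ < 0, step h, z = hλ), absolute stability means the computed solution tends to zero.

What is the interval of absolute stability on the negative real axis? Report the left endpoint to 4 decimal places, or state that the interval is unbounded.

(-6.2500, 0).

Set f=λy, z=hλ:
  k1=λy_n ⇒ h·k1=z·y_n;  k2=λ(1+4/15z)y_n ⇒ h·k2=z(1+4/15z)y_n
  y_{n+1}/y_n = 1 + 2/5z + 3/5z(1+4/15z) = 1 + z + 4/25z²
  R(z) = 1 + z + 4/25z².

Need |R(x)|<1, x<0.
x=-0.61: |R|=0.4495
R=1: x+4/25x²=0 ⇒ x=−25/4=-6.2500; min R=1−1/(4·4/25)=-0.5625>−1
Confirm numerically:
  x=-5.886: |R|=0.65720 <1
  x=-4.611: |R|=0.20919 <1
  x=-4.521: |R|=0.25069 <1
  x=-6.704: |R|=1.48698 >1
  x=-6.469: |R|=1.22667 >1
Interval (-6.2500, 0).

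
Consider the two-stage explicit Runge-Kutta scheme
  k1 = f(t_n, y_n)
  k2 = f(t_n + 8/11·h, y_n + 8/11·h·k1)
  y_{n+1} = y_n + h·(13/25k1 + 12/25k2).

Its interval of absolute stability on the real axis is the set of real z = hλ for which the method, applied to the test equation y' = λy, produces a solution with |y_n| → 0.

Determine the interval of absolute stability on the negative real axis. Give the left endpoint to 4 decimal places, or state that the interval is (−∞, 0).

(-2.8646, 0).

With y'=λy (z=hλ):
  k1=λy_n ⇒ h·k1=z·y_n;  k2=λ(1+8/11z)y_n ⇒ h·k2=z(1+8/11z)y_n
  y_{n+1}/y_n = 1 + 13/25z + 12/25z(1+8/11z) = 1 + z + 96/275z²
  Hence R(z) = 1 + z + 96/275z².

Solve |R(x)|<1 on ℝ⁻.
x=-1.54: |R|=0.2879
R=1: x+96/275x²=0 ⇒ x=−275/96=-2.8646; min R=1−1/(4·96/275)=0.2839>−1
Confirm numerically:
  x=-2.778: |R|=0.91603 <1
  x=-2.455: |R|=0.64898 <1
  x=-1.801: |R|=0.33131 <1
  x=-3.034: |R|=1.17944 >1
  x=-3.029: |R|=1.17385 >1
Stable set (-2.8646, 0).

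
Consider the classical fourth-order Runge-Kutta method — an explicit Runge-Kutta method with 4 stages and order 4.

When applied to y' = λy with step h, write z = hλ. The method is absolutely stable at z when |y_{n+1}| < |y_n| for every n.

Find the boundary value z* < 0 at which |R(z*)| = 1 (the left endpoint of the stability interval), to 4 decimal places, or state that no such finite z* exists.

left endpoint -2.7853.

Test eqn y'=λy, z=hλ:
  order 4, 4-stage ⇒ R(z)=1+z+z^2/2+z^3/6+z^4/24
  (e.g. R(-0.92)=0.40327, |R|=0.40327)

Boundary: |R(x)|=1, x<0.
x=-0.92: |R|=0.4033
|R(-0.91)|=0.4070 |R(-0.7)|=0.4978 |R(-0.57)|=0.5660
Bisect:
  x_lo=-3.1209 |R|=1.6356  x_hi=-0.2587 |R|=0.7720
  mid=-1.68980 |R|=0.27346 →hi
  mid=-2.40533 |R|=0.56281 →hi
  mid=-2.76309 |R|=0.96704 →hi
  mid=-2.94198 |R|=1.26310 →lo
  mid=-2.85254 |R|=1.10620 →lo
  mid=-2.80781 |R|=1.03449 →lo
  mid=-2.78545 |R|=1.00024 →lo
  mid=-2.77427 |R|=0.98351 →hi
  mid=-2.77986 |R|=0.99185 →hi
  ...
  [-2.78545,-2.78528] ⇒ x*=-2.7853
Interval (-2.7853, 0).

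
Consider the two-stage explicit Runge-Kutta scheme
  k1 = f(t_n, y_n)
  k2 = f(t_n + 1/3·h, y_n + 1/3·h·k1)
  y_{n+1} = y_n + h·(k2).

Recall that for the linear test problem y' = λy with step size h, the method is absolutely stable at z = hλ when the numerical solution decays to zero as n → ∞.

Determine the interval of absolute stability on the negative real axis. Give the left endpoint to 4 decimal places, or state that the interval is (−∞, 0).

Set f=λy, z=hλ:
  k1=λy_n ⇒ h·k1=z·y_n;  k2=λ(1+1/3z)y_n ⇒ h·k2=z(1+1/3z)y_n
  y_{n+1}/y_n = 1 + z(1+1/3z) = 1 + z + 1/3z²
  R(z) = 1 + z + 1/3z².

Find x<0 with |R(x)|<1.
x=-1.09: |R|=0.3060
R=1: x+1/3x²=0 ⇒ x=−3=-3.0000; min R=1−1/(4·1/3)=0.2500>−1
Confirm numerically:
  x=-2.803: |R|=0.81594 <1
  x=-1.750: |R|=0.27083 <1
  x=-1.277: |R|=0.26658 <1
  x=-3.553: |R|=1.65494 >1
  x=-3.492: |R|=1.57269 >1
Stable set (-3.0000, 0).

(-3.0000, 0).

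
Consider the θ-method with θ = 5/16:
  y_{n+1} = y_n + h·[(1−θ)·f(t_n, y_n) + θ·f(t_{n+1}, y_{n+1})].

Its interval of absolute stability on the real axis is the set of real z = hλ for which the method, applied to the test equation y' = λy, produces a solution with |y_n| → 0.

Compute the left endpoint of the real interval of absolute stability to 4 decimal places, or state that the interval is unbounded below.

Set f=λy, z=hλ:
  y_{n+1} = y_n + z·[11/16·y_n + 5/16·y_{n+1}] ⇒ (1 − 5/16z)y_{n+1} = (1 + 11/16z)y_n
  ⇒ R(z) = (1 + 11/16z)/(1 − 5/16z).

Boundary: |R(x)|=1, x<0.
x=-1.22: |R|=0.1167
R=−1: 1+11/16x = −1+5/16x ⇒ -3/8x=2 ⇒ x=2/(-3/8)=-5.3333
Confirm numerically:
  x=-4.212: |R|=0.81846 <1
  x=-3.854: |R|=0.74834 <1
  x=-3.466: |R|=0.66385 <1
  x=-5.925: |R|=1.07781 >1
  x=-5.600: |R|=1.03636 >1
Stable set (-5.3333, 0).

left endpoint -5.3333.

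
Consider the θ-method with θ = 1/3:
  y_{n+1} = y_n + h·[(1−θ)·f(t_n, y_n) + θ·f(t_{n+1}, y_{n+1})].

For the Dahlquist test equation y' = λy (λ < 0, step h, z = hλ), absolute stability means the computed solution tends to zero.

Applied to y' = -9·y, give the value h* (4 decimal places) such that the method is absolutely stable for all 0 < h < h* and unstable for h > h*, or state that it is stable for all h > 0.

Test eqn y'=λy, z=hλ:
  y_{n+1} = y_n + z·[2/3·y_n + 1/3·y_{n+1}] ⇒ (1 − 1/3z)y_{n+1} = (1 + 2/3z)y_n
  Hence R(z) = (1 + 2/3z)/(1 − 1/3z).

Boundary: |R(x)|=1, x<0.
x=-0.94: |R|=0.2843
R=−1: 1+2/3x = −1+1/3x ⇒ -1/3x=2 ⇒ x=2/(-1/3)=-6.0000
Confirm numerically:
  x=-4.129: |R|=0.73755 <1
  x=-3.877: |R|=0.69129 <1
  x=-2.551: |R|=0.37867 <1
  x=-6.577: |R|=1.06025 >1
  x=-6.412: |R|=1.04377 >1
Interval (-6.0000, 0).

(-6.0000,0); λ=-9 ⇒ h* = (6)/9 = 0.6667.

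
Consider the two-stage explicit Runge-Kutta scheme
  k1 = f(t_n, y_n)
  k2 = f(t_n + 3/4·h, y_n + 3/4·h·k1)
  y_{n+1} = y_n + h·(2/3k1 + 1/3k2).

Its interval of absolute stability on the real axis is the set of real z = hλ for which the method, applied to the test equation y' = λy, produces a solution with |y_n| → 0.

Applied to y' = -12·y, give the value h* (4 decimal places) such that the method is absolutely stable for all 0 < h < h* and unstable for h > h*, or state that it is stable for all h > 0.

With y'=λy (z=hλ):
  k1=λy_n ⇒ h·k1=z·y_n;  k2=λ(1+3/4z)y_n ⇒ h·k2=z(1+3/4z)y_n
  y_{n+1}/y_n = 1 + 2/3z + 1/3z(1+3/4z) = 1 + z + 1/4z²
  so R(z) = 1 + z + 1/4z².

Need |R(x)|<1, x<0.
x=-1.41: |R|=0.0870
R=1: x+1/4x²=0 ⇒ x=−4=-4.0000; min R=1−1/(4·1/4)=0.0000>−1
Confirm numerically:
  x=-2.807: |R|=0.16281 <1
  x=-2.757: |R|=0.14326 <1
  x=-2.045: |R|=0.00051 <1
  x=-1.694: |R|=0.02341 <1
  x=-4.562: |R|=1.64096 >1
  x=-4.271: |R|=1.28936 >1
So |R|<1 on (-4.0000, 0).

(-4.0000,0); λ=-12 ⇒ h* = (4)/12 = 0.3333.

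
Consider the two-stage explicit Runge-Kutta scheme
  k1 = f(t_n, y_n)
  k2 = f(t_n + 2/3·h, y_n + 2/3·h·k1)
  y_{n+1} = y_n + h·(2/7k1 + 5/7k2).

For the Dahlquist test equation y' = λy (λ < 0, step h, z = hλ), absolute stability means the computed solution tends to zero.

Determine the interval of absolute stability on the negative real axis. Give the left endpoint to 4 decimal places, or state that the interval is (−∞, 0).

Set f=λy, z=hλ:
  k1=λy_n ⇒ h·k1=z·y_n;  k2=λ(1+2/3z)y_n ⇒ h·k2=z(1+2/3z)y_n
  y_{n+1}/y_n = 1 + 2/7z + 5/7z(1+2/3z) = 1 + z + 10/21z²
  ⇒ R(z) = 1 + z + 10/21z².

Solve |R(x)|<1 on ℝ⁻.
x=-1.34: |R|=0.5150
R=1: x+10/21x²=0 ⇒ x=−21/10=-2.1000; min R=1−1/(4·10/21)=0.4750>−1
Confirm numerically:
  x=-1.797: |R|=0.74072 <1
  x=-1.422: |R|=0.54090 <1
  x=-1.241: |R|=0.49237 <1
  x=-1.226: |R|=0.48975 <1
  x=-2.351: |R|=1.28100 >1
  x=-2.122: |R|=1.02223 >1
Stable set (-2.1000, 0).

z∈(-2.1000,0).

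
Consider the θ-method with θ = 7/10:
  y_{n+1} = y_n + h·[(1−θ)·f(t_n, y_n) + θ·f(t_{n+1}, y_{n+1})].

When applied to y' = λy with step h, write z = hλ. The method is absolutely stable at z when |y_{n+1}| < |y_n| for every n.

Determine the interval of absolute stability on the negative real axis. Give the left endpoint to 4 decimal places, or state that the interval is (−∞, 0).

On y'=λy, z=hλ:
  y_{n+1} = y_n + z·[3/10·y_n + 7/10·y_{n+1}] ⇒ (1 − 7/10z)y_{n+1} = (1 + 3/10z)y_n
  so R(z) = (1 + 3/10z)/(1 − 7/10z).

Solve |R(x)|<1 on ℝ⁻.
x=-1.42: |R|=0.2879
x=-2: |R|=0.1667
x=-10: |R|=0.2500
x=-100: |R|=0.4085
θ=7/10≥1/2 ⇒ |1+3/10x|<|1−7/10x| ∀x<0 ⇒ stable on all of ℝ⁻.

(−∞, 0) — no finite endpoint.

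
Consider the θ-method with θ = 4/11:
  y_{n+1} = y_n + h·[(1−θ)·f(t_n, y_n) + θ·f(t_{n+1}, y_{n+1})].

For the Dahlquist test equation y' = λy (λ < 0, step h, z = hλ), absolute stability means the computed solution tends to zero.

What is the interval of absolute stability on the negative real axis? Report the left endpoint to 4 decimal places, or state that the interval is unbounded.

(-7.3333, 0).

With y'=λy (z=hλ):
  y_{n+1} = y_n + z·[7/11·y_n + 4/11·y_{n+1}] ⇒ (1 − 4/11z)y_{n+1} = (1 + 7/11z)y_n
  so R(z) = (1 + 7/11z)/(1 − 4/11z).

Boundary: |R(x)|=1, x<0.
x=-1.5: |R|=0.0294
R=−1: 1+7/11x = −1+4/11x ⇒ -3/11x=2 ⇒ x=2/(-3/11)=-7.3333
Confirm numerically:
  x=-6.536: |R|=0.93560 <1
  x=-5.981: |R|=0.88383 <1
  x=-3.322: |R|=0.50453 <1
  x=-7.649: |R|=1.02277 >1
  x=-7.485: |R|=1.01111 >1
Stable set (-7.3333, 0).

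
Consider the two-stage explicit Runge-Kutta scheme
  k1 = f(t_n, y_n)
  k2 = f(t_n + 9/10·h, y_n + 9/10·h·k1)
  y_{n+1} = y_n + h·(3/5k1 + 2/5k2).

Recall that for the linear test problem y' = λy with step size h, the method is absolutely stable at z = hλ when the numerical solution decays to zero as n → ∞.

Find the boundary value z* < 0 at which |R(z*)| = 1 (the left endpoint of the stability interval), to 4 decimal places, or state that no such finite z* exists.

left endpoint -2.7778.

With y'=λy (z=hλ):
  k1=λy_n ⇒ h·k1=z·y_n;  k2=λ(1+9/10z)y_n ⇒ h·k2=z(1+9/10z)y_n
  y_{n+1}/y_n = 1 + 3/5z + 2/5z(1+9/10z) = 1 + z + 9/25z²
  so R(z) = 1 + z + 9/25z².

Find x<0 with |R(x)|<1.
x=-0.44: |R|=0.6297
R=1: x+9/25x²=0 ⇒ x=−25/9=-2.7778; min R=1−1/(4·9/25)=0.3056>−1
Confirm numerically:
  x=-2.561: |R|=0.80014 <1
  x=-2.055: |R|=0.46529 <1
  x=-1.700: |R|=0.34040 <1
  x=-1.421: |R|=0.30593 <1
  x=-3.158: |R|=1.43227 >1
  x=-3.150: |R|=1.42210 >1
  x=-3.022: |R|=1.26569 >1
Interval (-2.7778, 0).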